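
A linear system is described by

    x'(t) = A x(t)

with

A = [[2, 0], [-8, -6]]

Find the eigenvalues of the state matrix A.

det(sI - A) = s^2 - (tr A)s + det A, with tr A = 2 + (-6) = -4 and det A = 2·(-6) - 0·(-8) = -12 - 0 = -12.
So p(s) = det(sI - A) = s^2 + 4s - 12.
Factor s^2 + 4s - 12: two numbers with sum -4 and product -12 are 2 and -6, so s^2 + 4s - 12 = (s - 2)(s + 6).
Hence p(s) = (s - 2) (s + 6), with roots -6, 2.
At least one eigenvalue has non-negative real part, so the system is not asymptotically stable.

-6, 2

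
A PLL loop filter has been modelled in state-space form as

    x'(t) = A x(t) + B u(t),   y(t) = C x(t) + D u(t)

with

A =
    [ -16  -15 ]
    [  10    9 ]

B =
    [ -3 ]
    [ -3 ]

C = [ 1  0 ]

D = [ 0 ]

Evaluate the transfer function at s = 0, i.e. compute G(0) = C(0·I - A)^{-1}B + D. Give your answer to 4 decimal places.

G(0) = C(-A)^{-1}B + D = -C A^{-1} B + D.
det A = 6, so A^{-1} = (1/6)·adj(A) = [[3/2, 5/2], [-5/3, -8/3]]
A^{-1} B = [-12, 13]^T
C A^{-1} B = -12
G(0) = D - C A^{-1} B = 0 - (-12) = 12

12.0000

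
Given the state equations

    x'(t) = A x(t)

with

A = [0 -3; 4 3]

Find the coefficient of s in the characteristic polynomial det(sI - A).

For a 2×2 matrix, det(sI - A) = s^2 - (tr A)s + det A.
tr A = 3, det A = 12.
So p(s) = s^2 - 3s + 12.
The coefficient of s is -3.

-3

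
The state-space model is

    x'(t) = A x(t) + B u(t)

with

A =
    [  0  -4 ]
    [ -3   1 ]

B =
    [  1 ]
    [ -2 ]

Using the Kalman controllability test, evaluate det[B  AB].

AB = [[8], [-5]]
Controllability matrix C = [B  AB] = [[1, 8], [-2, -5]]
det(C) = 1·(-5) - 8·(-2) = -5 - (-16) = 11
Since det(C) ≠ 0, rank(C) = 2 and the system is completely controllable.

11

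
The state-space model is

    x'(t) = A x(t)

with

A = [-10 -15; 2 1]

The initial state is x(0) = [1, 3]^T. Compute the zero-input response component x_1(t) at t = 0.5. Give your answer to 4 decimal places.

det(sI - A) = s^2 - (tr A)s + det A, with tr A = (-10) + 1 = -9 and det A = (-10)·1 - (-15)·2 = -10 - (-30) = 20.
So p(s) = det(sI - A) = s^2 + 9s + 20.
Factor s^2 + 9s + 20: two numbers with sum -9 and product 20 are -4 and -5, so s^2 + 9s + 20 = (s + 4)(s + 5).
Hence p(s) = (s + 4) (s + 5), with roots -5, -4.
The eigenvalues -5, -4 are distinct and real, so A is diagonalisable and x(t) = e^{At} x(0) = V diag(e^{λ_i t}) V^{-1} x(0), where the columns of V are the eigenvectors.
λ = -5: A - (-5)I = [[-5, -15], [2, 6]]. Row 1 gives (-5)·v1 + (-15)·v2 = 0, so take v_1 = [-3, 1]^T.
λ = -4: A - (-4)I = [[-6, -15], [2, 5]]. Row 1 gives (-6)·v1 + (-15)·v2 = 0, so take v_2 = [-5, 2]^T.
V = [v_1 v_2] = [[-3, -5], [1, 2]] has det V = -1, so V^{-1} = adj(V)/det V = [[-2, -5], [1, 3]].
Modal coordinates z(0) = V^{-1} x(0): (-2)·1 + (-5)·3 = -17; 1·1 + 3·3 = 10; so z(0) = [-17, 10]^T.
x_1(t) = Σ_i (v_i)_1 · z_i(0) · e^{λ_i t} (row 1 of V times the modal terms).
x_1(0.5) = (-3)·(-17)·e^{-5·0.5} + (-5)·10·e^{-4·0.5} = 51·0.082085 + (-50)·0.135335 = -2.5804.

-2.5804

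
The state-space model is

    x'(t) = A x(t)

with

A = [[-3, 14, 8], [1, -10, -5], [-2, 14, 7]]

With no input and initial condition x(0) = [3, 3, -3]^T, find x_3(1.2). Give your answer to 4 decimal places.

-1.4666

det(sI - A) = s^3 - (tr A)s^2 + (M11 + M22 + M33)s - det A, where Mii is the 2×2 principal minor of A obtained by deleting row i and column i.
tr A = (-3) + (-10) + 7 = -6; M11 = (-10)·7 - (-5)·14 = -70 - (-70) = 0; M22 = (-3)·7 - 8·(-2) = -21 - (-16) = -5; M33 = (-3)·(-10) - 14·1 = 30 - 14 = 16; sum of minors = 11.
det A = (-3)·((-10)·7 - (-5)·14) - 14·(1·7 - (-5)·(-2)) + 8·(1·14 - (-10)·(-2)) = (-3)·0 - 14·(-3) + 8·(-6) = -6.
So p(s) = det(sI - A) = s^3 + 6s^2 + 11s + 6.
Rational-root test: any integer root divides 6. Testing small divisors, s = -1 works: p(-1) = -1 + 6 + (-11) + 6 = 0, so (s + 1) is a factor.
Dividing, p(s) = (s + 1)(s^2 + 5s + 6).
Factor s^2 + 5s + 6: two numbers with sum -5 and product 6 are -2 and -3, so s^2 + 5s + 6 = (s + 2)(s + 3).
Hence p(s) = (s + 1) (s + 2) (s + 3), with roots -3, -2, -1.
The eigenvalues -3, -2, -1 are distinct and real, so A is diagonalisable and x(t) = e^{At} x(0) = V diag(e^{λ_i t}) V^{-1} x(0), where the columns of V are the eigenvectors.
λ = -3: A - (-3)I = [[0, 14, 8], [1, -7, -5], [-2, 14, 10]]. v must be orthogonal to every row; (row 1) × (row 2) = [-14, 8, -14], so take v_1 = [-7, 4, -7]^T.
λ = -2: A - (-2)I = [[-1, 14, 8], [1, -8, -5], [-2, 14, 9]]. v must be orthogonal to every row; (row 1) × (row 2) = [-6, 3, -6], so take v_2 = [-2, 1, -2]^T.
λ = -1: A - (-1)I = [[-2, 14, 8], [1, -9, -5], [-2, 14, 8]]. v must be orthogonal to every row; (row 1) × (row 2) = [2, -2, 4], so take v_3 = [-1, 1, -2]^T.
V = [v_1 v_2 v_3] = [[-7, -2, -1], [4, 1, 1], [-7, -2, -2]] has det V = -1, so V^{-1} = adj(V)/det V = [[0, 2, 1], [-1, -7, -3], [1, 0, -1]].
Modal coordinates z(0) = V^{-1} x(0): 0·3 + 2·3 + 1·(-3) = 3; (-1)·3 + (-7)·3 + (-3)·(-3) = -15; 1·3 + 0·3 + (-1)·(-3) = 6; so z(0) = [3, -15, 6]^T.
x_3(t) = Σ_i (v_i)_3 · z_i(0) · e^{λ_i t} (row 3 of V times the modal terms).
x_3(1.2) = (-7)·3·e^{-3·1.2} + (-2)·(-15)·e^{-2·1.2} + (-2)·6·e^{-1·1.2} = (-21)·0.027324 + 30·0.090718 + (-12)·0.301194 = -1.4666.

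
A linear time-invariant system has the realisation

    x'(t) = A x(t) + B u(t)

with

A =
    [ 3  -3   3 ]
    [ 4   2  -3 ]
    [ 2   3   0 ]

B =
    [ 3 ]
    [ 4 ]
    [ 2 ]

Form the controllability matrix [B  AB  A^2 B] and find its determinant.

3036

AB = [[3], [14], [18]]
A^2B = [[21], [-14], [48]]
Controllability matrix C = [B  AB  A^2B] = [[3, 3, 21], [4, 14, -14], [2, 18, 48]]
Expanding along the first row, det(C) = 3·(14·48 - (-14)·18) - 3·(4·48 - (-14)·2) + 21·(4·18 - 14·2) = 3·924 - 3·220 + 21·44 = 3036
Since det(C) ≠ 0, rank(C) = 3 and the system is completely controllable.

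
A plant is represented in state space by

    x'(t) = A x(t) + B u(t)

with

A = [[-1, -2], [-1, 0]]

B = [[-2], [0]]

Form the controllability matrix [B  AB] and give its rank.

2

AB = [[2], [2]]
Controllability matrix C = [B  AB] = [[-2, 2], [0, 2]]
det(C) = (-2)·2 - 2·0 = -4 - 0 = -4 ≠ 0, so rank(C) = 2.
rank(C) = 2 = n, so the pair (A, B) is completely controllable.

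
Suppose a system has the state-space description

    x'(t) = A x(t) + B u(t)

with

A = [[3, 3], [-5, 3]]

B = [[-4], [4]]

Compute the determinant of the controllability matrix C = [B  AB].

AB = [[0], [32]]
Controllability matrix C = [B  AB] = [[-4, 0], [4, 32]]
det(C) = (-4)·32 - 0·4 = -128 - 0 = -128
Since det(C) ≠ 0, rank(C) = 2 and the system is completely controllable.

-128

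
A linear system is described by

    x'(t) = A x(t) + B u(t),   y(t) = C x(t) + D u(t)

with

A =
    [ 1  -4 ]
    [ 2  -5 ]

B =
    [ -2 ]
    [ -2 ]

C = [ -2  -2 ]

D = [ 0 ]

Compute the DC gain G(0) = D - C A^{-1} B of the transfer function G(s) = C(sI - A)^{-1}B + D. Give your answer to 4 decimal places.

G(0) = C(-A)^{-1}B + D = -C A^{-1} B + D.
det A = 3, so A^{-1} = (1/3)·adj(A) = [[-5/3, 4/3], [-2/3, 1/3]]
A^{-1} B = [2/3, 2/3]^T
C A^{-1} B = -8/3
G(0) = D - C A^{-1} B = 0 - (-8/3) = 8/3 ≈ 2.6667

2.6667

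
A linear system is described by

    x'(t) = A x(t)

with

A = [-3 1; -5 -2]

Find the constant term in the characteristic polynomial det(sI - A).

11

For a 2×2 matrix, det(sI - A) = s^2 - (tr A)s + det A.
tr A = -5, det A = 11.
So p(s) = s^2 + 5s + 11.
The constant term is 11.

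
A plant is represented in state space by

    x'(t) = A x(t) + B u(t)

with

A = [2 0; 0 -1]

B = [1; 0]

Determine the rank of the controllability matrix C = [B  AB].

AB = [[2], [0]]
Controllability matrix C = [B  AB] = [[1, 2], [0, 0]]
Every column of C is a scalar multiple of column 1 = [1, 0] (multipliers 1, 2), so the columns span a one-dimensional space.
C ≠ 0, hence rank(C) = 1.
rank(C) = 1 < n = 2, so the pair (A, B) is not completely controllable.

1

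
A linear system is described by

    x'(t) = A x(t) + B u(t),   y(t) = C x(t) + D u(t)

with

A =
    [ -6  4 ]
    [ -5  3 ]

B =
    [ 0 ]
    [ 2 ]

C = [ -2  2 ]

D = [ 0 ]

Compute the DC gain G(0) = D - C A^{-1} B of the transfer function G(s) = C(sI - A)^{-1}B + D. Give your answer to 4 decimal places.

4.0000

G(0) = C(-A)^{-1}B + D = -C A^{-1} B + D.
det A = 2, so A^{-1} = (1/2)·adj(A) = [[3/2, -2], [5/2, -3]]
A^{-1} B = [-4, -6]^T
C A^{-1} B = -4
G(0) = D - C A^{-1} B = 0 - (-4) = 4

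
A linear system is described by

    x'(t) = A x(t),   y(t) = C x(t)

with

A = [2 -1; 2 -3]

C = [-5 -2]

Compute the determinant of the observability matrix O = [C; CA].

CA = [[-14, 11]]
Observability matrix O = [C; CA] = [[-5, -2], [-14, 11]]
det(O) = (-5)·11 - (-2)·(-14) = -55 - 28 = -83
Since det(O) ≠ 0, rank(O) = 2 and the system is completely observable.

-83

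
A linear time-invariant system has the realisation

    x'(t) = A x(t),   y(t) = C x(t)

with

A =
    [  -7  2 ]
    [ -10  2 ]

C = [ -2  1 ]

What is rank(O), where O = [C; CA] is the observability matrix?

1

CA = [[4, -2]]
Observability matrix O = [C; CA] = [[-2, 1], [4, -2]]
Every row of O is a scalar multiple of row 1 = [-2, 1] (multipliers 1, -2), so the rows span a one-dimensional space.
O ≠ 0, hence rank(O) = 1.
rank(O) = 1 < n = 2, so the pair (A, C) is not completely observable.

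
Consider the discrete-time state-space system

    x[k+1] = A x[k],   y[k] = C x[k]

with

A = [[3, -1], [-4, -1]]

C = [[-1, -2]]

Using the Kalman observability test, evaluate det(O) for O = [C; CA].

7

CA = [[5, 3]]
Observability matrix O = [C; CA] = [[-1, -2], [5, 3]]
det(O) = (-1)·3 - (-2)·5 = -3 - (-10) = 7
Since det(O) ≠ 0, rank(O) = 2 and the system is completely observable.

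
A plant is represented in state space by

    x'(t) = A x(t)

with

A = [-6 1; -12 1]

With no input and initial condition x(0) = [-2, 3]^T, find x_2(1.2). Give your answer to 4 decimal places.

det(sI - A) = s^2 - (tr A)s + det A, with tr A = (-6) + 1 = -5 and det A = (-6)·1 - 1·(-12) = -6 - (-12) = 6.
So p(s) = det(sI - A) = s^2 + 5s + 6.
Factor s^2 + 5s + 6: two numbers with sum -5 and product 6 are -2 and -3, so s^2 + 5s + 6 = (s + 2)(s + 3).
Hence p(s) = (s + 2) (s + 3), with roots -3, -2.
The eigenvalues -3, -2 are distinct and real, so A is diagonalisable and x(t) = e^{At} x(0) = V diag(e^{λ_i t}) V^{-1} x(0), where the columns of V are the eigenvectors.
λ = -3: A - (-3)I = [[-3, 1], [-12, 4]]. Row 1 gives (-3)·v1 + 1·v2 = 0, so take v_1 = [1, 3]^T.
λ = -2: A - (-2)I = [[-4, 1], [-12, 3]]. Row 1 gives (-4)·v1 + 1·v2 = 0, so take v_2 = [-1, -4]^T.
V = [v_1 v_2] = [[1, -1], [3, -4]] has det V = -1, so V^{-1} = adj(V)/det V = [[4, -1], [3, -1]].
Modal coordinates z(0) = V^{-1} x(0): 4·(-2) + (-1)·3 = -11; 3·(-2) + (-1)·3 = -9; so z(0) = [-11, -9]^T.
x_2(t) = Σ_i (v_i)_2 · z_i(0) · e^{λ_i t} (row 2 of V times the modal terms).
x_2(1.2) = 3·(-11)·e^{-3·1.2} + (-4)·(-9)·e^{-2·1.2} = (-33)·0.027324 + 36·0.090718 = 2.3642.

2.3642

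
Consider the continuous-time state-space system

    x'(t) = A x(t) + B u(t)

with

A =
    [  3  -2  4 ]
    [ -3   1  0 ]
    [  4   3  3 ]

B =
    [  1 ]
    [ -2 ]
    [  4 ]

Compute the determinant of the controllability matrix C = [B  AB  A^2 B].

-1681

AB = [[23], [-5], [10]]
A^2B = [[119], [-74], [107]]
Controllability matrix C = [B  AB  A^2B] = [[1, 23, 119], [-2, -5, -74], [4, 10, 107]]
Expanding along the first row, det(C) = 1·((-5)·107 - (-74)·10) - 23·((-2)·107 - (-74)·4) + 119·((-2)·10 - (-5)·4) = 1·205 - 23·82 + 119·0 = -1681
Since det(C) ≠ 0, rank(C) = 3 and the system is completely controllable.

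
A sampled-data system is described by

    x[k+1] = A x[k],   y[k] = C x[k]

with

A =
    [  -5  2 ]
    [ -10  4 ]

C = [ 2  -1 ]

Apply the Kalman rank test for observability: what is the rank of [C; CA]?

1

CA = [[0, 0]]
Observability matrix O = [C; CA] = [[2, -1], [0, 0]]
Every row of O is a scalar multiple of row 1 = [2, -1] (multipliers 1, 0), so the rows span a one-dimensional space.
O ≠ 0, hence rank(O) = 1.
rank(O) = 1 < n = 2, so the pair (A, C) is not completely observable.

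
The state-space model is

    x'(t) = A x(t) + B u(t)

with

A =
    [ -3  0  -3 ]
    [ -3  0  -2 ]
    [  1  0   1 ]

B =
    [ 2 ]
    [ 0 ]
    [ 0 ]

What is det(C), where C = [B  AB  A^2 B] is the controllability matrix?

-8

AB = [[-6], [-6], [2]]
A^2B = [[12], [14], [-4]]
Controllability matrix C = [B  AB  A^2B] = [[2, -6, 12], [0, -6, 14], [0, 2, -4]]
Expanding along the first row, det(C) = 2·((-6)·(-4) - 14·2) - (-6)·(0·(-4) - 14·0) + 12·(0·2 - (-6)·0) = 2·(-4) - (-6)·0 + 12·0 = -8
Since det(C) ≠ 0, rank(C) = 3 and the system is completely controllable.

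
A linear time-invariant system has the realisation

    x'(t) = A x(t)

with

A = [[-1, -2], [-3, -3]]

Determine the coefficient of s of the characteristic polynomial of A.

For a 2×2 matrix, det(sI - A) = s^2 - (tr A)s + det A.
tr A = -4, det A = -3.
So p(s) = s^2 + 4s - 3.
The coefficient of s is 4.

4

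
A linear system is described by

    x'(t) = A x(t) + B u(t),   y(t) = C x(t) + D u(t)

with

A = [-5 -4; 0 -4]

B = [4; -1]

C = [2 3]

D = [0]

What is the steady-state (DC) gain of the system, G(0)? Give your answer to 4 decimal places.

1.2500

G(0) = C(-A)^{-1}B + D = -C A^{-1} B + D.
det A = 20, so A^{-1} = (1/20)·adj(A) = [[-1/5, 1/5], [0, -1/4]]
A^{-1} B = [-1, 1/4]^T
C A^{-1} B = -5/4
G(0) = D - C A^{-1} B = 0 - (-5/4) = 5/4 ≈ 1.2500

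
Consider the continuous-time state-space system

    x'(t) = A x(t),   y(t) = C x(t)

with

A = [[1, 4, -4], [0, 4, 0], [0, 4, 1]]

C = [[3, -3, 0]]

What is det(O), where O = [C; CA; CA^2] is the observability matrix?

CA = [[3, 0, -12]]
CA^2 = [[3, -36, -24]]
Observability matrix O = [C; CA; CA^2] = [[3, -3, 0], [3, 0, -12], [3, -36, -24]]
Expanding along the first row, det(O) = 3·(0·(-24) - (-12)·(-36)) - (-3)·(3·(-24) - (-12)·3) + 0·(3·(-36) - 0·3) = 3·(-432) - (-3)·(-36) + 0·(-108) = -1404
Since det(O) ≠ 0, rank(O) = 3 and the system is completely observable.

-1404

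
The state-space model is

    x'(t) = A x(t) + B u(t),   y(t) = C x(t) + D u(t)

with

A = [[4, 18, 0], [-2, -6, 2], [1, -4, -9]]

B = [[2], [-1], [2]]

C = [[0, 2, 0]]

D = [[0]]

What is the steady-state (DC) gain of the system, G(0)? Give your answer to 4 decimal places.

G(0) = C(-A)^{-1}B + D = -C A^{-1} B + D.
det A = -40, so A^{-1} = (1/-40)·adj(A) = [[-31/20, -81/20, -9/10], [2/5, 9/10, 1/5], [-7/20, -17/20, -3/10]]
A^{-1} B = [-17/20, 3/10, -9/20]^T
C A^{-1} B = 3/5
G(0) = D - C A^{-1} B = 0 - (3/5) = -3/5 ≈ -0.6000

-0.6000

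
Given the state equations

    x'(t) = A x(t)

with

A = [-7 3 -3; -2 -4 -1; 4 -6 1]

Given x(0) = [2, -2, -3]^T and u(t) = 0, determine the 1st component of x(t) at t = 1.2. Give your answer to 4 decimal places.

-0.2765

det(sI - A) = s^3 - (tr A)s^2 + (M11 + M22 + M33)s - det A, where Mii is the 2×2 principal minor of A obtained by deleting row i and column i.
tr A = (-7) + (-4) + 1 = -10; M11 = (-4)·1 - (-1)·(-6) = -4 - 6 = -10; M22 = (-7)·1 - (-3)·4 = -7 - (-12) = 5; M33 = (-7)·(-4) - 3·(-2) = 28 - (-6) = 34; sum of minors = 29.
det A = (-7)·((-4)·1 - (-1)·(-6)) - 3·((-2)·1 - (-1)·4) + (-3)·((-2)·(-6) - (-4)·4) = (-7)·(-10) - 3·2 + (-3)·28 = -20.
So p(s) = det(sI - A) = s^3 + 10s^2 + 29s + 20.
Rational-root test: any integer root divides 20. Testing small divisors, s = -1 works: p(-1) = -1 + 10 + (-29) + 20 = 0, so (s + 1) is a factor.
Dividing, p(s) = (s + 1)(s^2 + 9s + 20).
Factor s^2 + 9s + 20: two numbers with sum -9 and product 20 are -4 and -5, so s^2 + 9s + 20 = (s + 4)(s + 5).
Hence p(s) = (s + 1) (s + 4) (s + 5), with roots -5, -4, -1.
The eigenvalues -5, -4, -1 are distinct and real, so A is diagonalisable and x(t) = e^{At} x(0) = V diag(e^{λ_i t}) V^{-1} x(0), where the columns of V are the eigenvectors.
λ = -5: A - (-5)I = [[-2, 3, -3], [-2, 1, -1], [4, -6, 6]]. v must be orthogonal to every row; (row 1) × (row 2) = [0, 4, 4], so take v_1 = [0, 1, 1]^T.
λ = -4: A - (-4)I = [[-3, 3, -3], [-2, 0, -1], [4, -6, 5]]. v must be orthogonal to every row; (row 1) × (row 2) = [-3, 3, 6], so take v_2 = [-1, 1, 2]^T.
λ = -1: A - (-1)I = [[-6, 3, -3], [-2, -3, -1], [4, -6, 2]]. v must be orthogonal to every row; (row 1) × (row 2) = [-12, 0, 24], so take v_3 = [1, 0, -2]^T.
V = [v_1 v_2 v_3] = [[0, -1, 1], [1, 1, 0], [1, 2, -2]] has det V = -1, so V^{-1} = adj(V)/det V = [[2, 0, 1], [-2, 1, -1], [-1, 1, -1]].
Modal coordinates z(0) = V^{-1} x(0): 2·2 + 0·(-2) + 1·(-3) = 1; (-2)·2 + 1·(-2) + (-1)·(-3) = -3; (-1)·2 + 1·(-2) + (-1)·(-3) = -1; so z(0) = [1, -3, -1]^T.
x_1(t) = Σ_i (v_i)_1 · z_i(0) · e^{λ_i t} (row 1 of V times the modal terms).
x_1(1.2) = 0·1·e^{-5·1.2} + (-1)·(-3)·e^{-4·1.2} + 1·(-1)·e^{-1·1.2} = 0·0.002479 + 3·0.008230 + (-1)·0.301194 = -0.2765.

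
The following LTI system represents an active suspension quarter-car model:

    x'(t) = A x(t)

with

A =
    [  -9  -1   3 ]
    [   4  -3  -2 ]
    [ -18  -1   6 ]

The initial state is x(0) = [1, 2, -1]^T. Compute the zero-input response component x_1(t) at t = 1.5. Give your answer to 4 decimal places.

-1.4917

det(sI - A) = s^3 - (tr A)s^2 + (M11 + M22 + M33)s - det A, where Mii is the 2×2 principal minor of A obtained by deleting row i and column i.
tr A = (-9) + (-3) + 6 = -6; M11 = (-3)·6 - (-2)·(-1) = -18 - 2 = -20; M22 = (-9)·6 - 3·(-18) = -54 - (-54) = 0; M33 = (-9)·(-3) - (-1)·4 = 27 - (-4) = 31; sum of minors = 11.
det A = (-9)·((-3)·6 - (-2)·(-1)) - (-1)·(4·6 - (-2)·(-18)) + 3·(4·(-1) - (-3)·(-18)) = (-9)·(-20) - (-1)·(-12) + 3·(-58) = -6.
So p(s) = det(sI - A) = s^3 + 6s^2 + 11s + 6.
Rational-root test: any integer root divides 6. Testing small divisors, s = -1 works: p(-1) = -1 + 6 + (-11) + 6 = 0, so (s + 1) is a factor.
Dividing, p(s) = (s + 1)(s^2 + 5s + 6).
Factor s^2 + 5s + 6: two numbers with sum -5 and product 6 are -2 and -3, so s^2 + 5s + 6 = (s + 2)(s + 3).
Hence p(s) = (s + 1) (s + 2) (s + 3), with roots -3, -2, -1.
The eigenvalues -3, -2, -1 are distinct and real, so A is diagonalisable and x(t) = e^{At} x(0) = V diag(e^{λ_i t}) V^{-1} x(0), where the columns of V are the eigenvectors.
λ = -3: A - (-3)I = [[-6, -1, 3], [4, 0, -2], [-18, -1, 9]]. v must be orthogonal to every row; (row 1) × (row 2) = [2, 0, 4], so take v_1 = [1, 0, 2]^T.
λ = -2: A - (-2)I = [[-7, -1, 3], [4, -1, -2], [-18, -1, 8]]. v must be orthogonal to every row; (row 1) × (row 2) = [5, -2, 11], so take v_2 = [-5, 2, -11]^T.
λ = -1: A - (-1)I = [[-8, -1, 3], [4, -2, -2], [-18, -1, 7]]. v must be orthogonal to every row; (row 1) × (row 2) = [8, -4, 20], so take v_3 = [2, -1, 5]^T.
V = [v_1 v_2 v_3] = [[1, -5, 2], [0, 2, -1], [2, -11, 5]] has det V = 1, so V^{-1} = adj(V)/det V = [[-1, 3, 1], [-2, 1, 1], [-4, 1, 2]].
Modal coordinates z(0) = V^{-1} x(0): (-1)·1 + 3·2 + 1·(-1) = 4; (-2)·1 + 1·2 + 1·(-1) = -1; (-4)·1 + 1·2 + 2·(-1) = -4; so z(0) = [4, -1, -4]^T.
x_1(t) = Σ_i (v_i)_1 · z_i(0) · e^{λ_i t} (row 1 of V times the modal terms).
x_1(1.5) = 1·4·e^{-3·1.5} + (-5)·(-1)·e^{-2·1.5} + 2·(-4)·e^{-1·1.5} = 4·0.011109 + 5·0.049787 + (-8)·0.223130 = -1.4917.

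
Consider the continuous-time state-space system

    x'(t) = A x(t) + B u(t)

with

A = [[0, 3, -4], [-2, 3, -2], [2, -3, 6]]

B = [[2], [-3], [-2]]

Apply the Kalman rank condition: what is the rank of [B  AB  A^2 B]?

AB = [[-1], [-9], [1]]
A^2B = [[-31], [-27], [31]]
Controllability matrix C = [B  AB  A^2B] = [[2, -1, -31], [-3, -9, -27], [-2, 1, 31]]
The rows r1, r2, r3 of C are linearly dependent: r1 + r3 = 0 (check each entry), so rank(C) ≤ 2.
The 2×2 minor from rows 1, 2, columns 1, 2 is 2·(-9) - (-1)·(-3) = -18 - 3 = -21 ≠ 0, so rank(C) = 2.
rank(C) = 2 < n = 3, so the pair (A, B) is not completely controllable.

2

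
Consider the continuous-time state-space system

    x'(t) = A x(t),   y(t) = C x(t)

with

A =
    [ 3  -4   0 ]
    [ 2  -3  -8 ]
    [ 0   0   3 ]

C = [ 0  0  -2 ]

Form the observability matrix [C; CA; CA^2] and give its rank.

CA = [[0, 0, -6]]
CA^2 = [[0, 0, -18]]
Observability matrix O = [C; CA; CA^2] = [[0, 0, -2], [0, 0, -6], [0, 0, -18]]
Every row of O is a scalar multiple of row 1 = [0, 0, -2] (multipliers 1, 3, 9), so the rows span a one-dimensional space.
O ≠ 0, hence rank(O) = 1.
rank(O) = 1 < n = 3, so the pair (A, C) is not completely observable.

1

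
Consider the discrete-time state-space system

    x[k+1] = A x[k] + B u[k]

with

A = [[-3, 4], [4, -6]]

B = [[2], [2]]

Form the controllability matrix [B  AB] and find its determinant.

-12

AB = [[2], [-4]]
Controllability matrix C = [B  AB] = [[2, 2], [2, -4]]
det(C) = 2·(-4) - 2·2 = -8 - 4 = -12
Since det(C) ≠ 0, rank(C) = 2 and the system is completely controllable.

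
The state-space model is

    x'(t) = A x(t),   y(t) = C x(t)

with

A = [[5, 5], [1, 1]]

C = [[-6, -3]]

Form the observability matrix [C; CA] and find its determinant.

99

CA = [[-33, -33]]
Observability matrix O = [C; CA] = [[-6, -3], [-33, -33]]
det(O) = (-6)·(-33) - (-3)·(-33) = 198 - 99 = 99
Since det(O) ≠ 0, rank(O) = 2 and the system is completely observable.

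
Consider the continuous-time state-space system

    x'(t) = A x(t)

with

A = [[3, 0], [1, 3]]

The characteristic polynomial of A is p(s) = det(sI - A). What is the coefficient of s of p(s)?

-6

For a 2×2 matrix, det(sI - A) = s^2 - (tr A)s + det A.
tr A = 6, det A = 9.
So p(s) = s^2 - 6s + 9.
The coefficient of s is -6.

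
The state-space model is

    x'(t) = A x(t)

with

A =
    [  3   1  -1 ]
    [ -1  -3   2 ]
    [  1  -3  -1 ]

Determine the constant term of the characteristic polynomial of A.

-22

Expand det(sI - A) for the 3×3 matrix.
p(s) = s^3 + s^2 - s - 22.
(Check: constant term = det(-A) = (-1)^3 det A = -22; coefficient of s^2 = -tr A = 1.)
The constant term is -22.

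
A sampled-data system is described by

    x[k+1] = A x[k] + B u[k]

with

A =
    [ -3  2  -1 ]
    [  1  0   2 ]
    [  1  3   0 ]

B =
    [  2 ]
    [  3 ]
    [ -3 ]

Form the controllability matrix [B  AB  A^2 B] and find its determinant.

AB = [[3], [-4], [11]]
A^2B = [[-28], [25], [-9]]
Controllability matrix C = [B  AB  A^2B] = [[2, 3, -28], [3, -4, 25], [-3, 11, -9]]
Expanding along the first row, det(C) = 2·((-4)·(-9) - 25·11) - 3·(3·(-9) - 25·(-3)) + (-28)·(3·11 - (-4)·(-3)) = 2·(-239) - 3·48 + (-28)·21 = -1210
Since det(C) ≠ 0, rank(C) = 3 and the system is completely controllable.

-1210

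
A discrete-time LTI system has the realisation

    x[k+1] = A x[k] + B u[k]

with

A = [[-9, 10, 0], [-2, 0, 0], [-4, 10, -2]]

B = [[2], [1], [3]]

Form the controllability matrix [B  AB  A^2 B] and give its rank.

AB = [[-8], [-4], [-4]]
A^2B = [[32], [16], [0]]
Controllability matrix C = [B  AB  A^2B] = [[2, -8, 32], [1, -4, 16], [3, -4, 0]]
The rows r1, r2, r3 of C are linearly dependent: -r1 + 2·r2 = 0 (check each entry), so rank(C) ≤ 2.
The 2×2 minor from rows 1, 3, columns 1, 2 is 2·(-4) - (-8)·3 = -8 - (-24) = 16 ≠ 0, so rank(C) = 2.
rank(C) = 2 < n = 3, so the pair (A, B) is not completely controllable.

2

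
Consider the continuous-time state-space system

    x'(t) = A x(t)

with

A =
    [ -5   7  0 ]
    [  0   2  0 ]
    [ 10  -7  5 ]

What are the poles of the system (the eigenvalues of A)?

-5, 2, 5

det(sI - A) = s^3 - (tr A)s^2 + (M11 + M22 + M33)s - det A, where Mii is the 2×2 principal minor of A obtained by deleting row i and column i.
tr A = (-5) + 2 + 5 = 2; M11 = 2·5 - 0·(-7) = 10 - 0 = 10; M22 = (-5)·5 - 0·10 = -25 - 0 = -25; M33 = (-5)·2 - 7·0 = -10 - 0 = -10; sum of minors = -25.
det A = (-5)·(2·5 - 0·(-7)) - 7·(0·5 - 0·10) + 0·(0·(-7) - 2·10) = (-5)·10 - 7·0 + 0·(-20) = -50.
So p(s) = det(sI - A) = s^3 - 2s^2 - 25s + 50.
Rational-root test: any integer root divides 50. Testing small divisors, s = 2 works: p(2) = 8 + (-8) + (-50) + 50 = 0, so (s - 2) is a factor.
Dividing, p(s) = (s - 2)(s^2 - 25).
Factor s^2 - 25: two numbers with sum 0 and product -25 are 5 and -5, so s^2 - 25 = (s - 5)(s + 5).
Hence p(s) = (s - 5) (s - 2) (s + 5), with roots -5, 2, 5.
At least one eigenvalue has non-negative real part, so the system is not asymptotically stable.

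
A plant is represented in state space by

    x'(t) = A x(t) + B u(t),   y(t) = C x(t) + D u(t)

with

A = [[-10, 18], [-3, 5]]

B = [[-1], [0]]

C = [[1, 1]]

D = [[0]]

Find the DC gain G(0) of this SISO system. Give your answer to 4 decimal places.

G(0) = C(-A)^{-1}B + D = -C A^{-1} B + D.
det A = 4, so A^{-1} = (1/4)·adj(A) = [[5/4, -9/2], [3/4, -5/2]]
A^{-1} B = [-5/4, -3/4]^T
C A^{-1} B = -2
G(0) = D - C A^{-1} B = 0 - (-2) = 2

2.0000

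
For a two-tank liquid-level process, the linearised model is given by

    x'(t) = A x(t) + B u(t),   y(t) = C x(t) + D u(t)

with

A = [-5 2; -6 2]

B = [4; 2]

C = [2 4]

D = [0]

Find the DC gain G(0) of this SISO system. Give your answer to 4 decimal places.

G(0) = C(-A)^{-1}B + D = -C A^{-1} B + D.
det A = 2, so A^{-1} = (1/2)·adj(A) = [[1, -1], [3, -5/2]]
A^{-1} B = [2, 7]^T
C A^{-1} B = 32
G(0) = D - C A^{-1} B = 0 - (32) = -32

-32.0000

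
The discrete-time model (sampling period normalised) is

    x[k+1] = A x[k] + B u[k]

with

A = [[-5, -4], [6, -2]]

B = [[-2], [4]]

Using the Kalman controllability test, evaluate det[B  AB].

AB = [[-6], [-20]]
Controllability matrix C = [B  AB] = [[-2, -6], [4, -20]]
det(C) = (-2)·(-20) - (-6)·4 = 40 - (-24) = 64
Since det(C) ≠ 0, rank(C) = 2 and the system is completely controllable.

64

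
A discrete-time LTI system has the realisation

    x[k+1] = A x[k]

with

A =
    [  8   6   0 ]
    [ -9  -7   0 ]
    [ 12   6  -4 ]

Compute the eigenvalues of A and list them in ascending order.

-4, -1, 2

det(zI - A) = z^3 - (tr A)z^2 + (M11 + M22 + M33)z - det A, where Mii is the 2×2 principal minor of A obtained by deleting row i and column i.
tr A = 8 + (-7) + (-4) = -3; M11 = (-7)·(-4) - 0·6 = 28 - 0 = 28; M22 = 8·(-4) - 0·12 = -32 - 0 = -32; M33 = 8·(-7) - 6·(-9) = -56 - (-54) = -2; sum of minors = -6.
det A = 8·((-7)·(-4) - 0·6) - 6·((-9)·(-4) - 0·12) + 0·((-9)·6 - (-7)·12) = 8·28 - 6·36 + 0·30 = 8.
So p(z) = det(zI - A) = z^3 + 3z^2 - 6z - 8.
Rational-root test: any integer root divides -8. Testing small divisors, z = -1 works: p(-1) = -1 + 3 + 6 + (-8) = 0, so (z + 1) is a factor.
Dividing, p(z) = (z + 1)(z^2 + 2z - 8).
Factor z^2 + 2z - 8: two numbers with sum -2 and product -8 are 2 and -4, so z^2 + 2z - 8 = (z - 2)(z + 4).
Hence p(z) = (z - 2) (z + 1) (z + 4), with roots -4, -1, 2.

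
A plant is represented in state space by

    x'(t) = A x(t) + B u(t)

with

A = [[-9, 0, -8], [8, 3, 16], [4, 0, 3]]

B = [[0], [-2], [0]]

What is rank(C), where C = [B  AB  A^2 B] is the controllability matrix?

AB = [[0], [-6], [0]]
A^2B = [[0], [-18], [0]]
Controllability matrix C = [B  AB  A^2B] = [[0, 0, 0], [-2, -6, -18], [0, 0, 0]]
Every column of C is a scalar multiple of column 1 = [0, -2, 0] (multipliers 1, 3, 9), so the columns span a one-dimensional space.
C ≠ 0, hence rank(C) = 1.
rank(C) = 1 < n = 3, so the pair (A, B) is not completely controllable.

1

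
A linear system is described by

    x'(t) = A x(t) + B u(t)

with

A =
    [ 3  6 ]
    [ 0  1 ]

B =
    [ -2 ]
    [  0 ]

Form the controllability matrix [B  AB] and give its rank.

AB = [[-6], [0]]
Controllability matrix C = [B  AB] = [[-2, -6], [0, 0]]
Every column of C is a scalar multiple of column 1 = [-2, 0] (multipliers 1, 3), so the columns span a one-dimensional space.
C ≠ 0, hence rank(C) = 1.
rank(C) = 1 < n = 2, so the pair (A, B) is not completely controllable.

1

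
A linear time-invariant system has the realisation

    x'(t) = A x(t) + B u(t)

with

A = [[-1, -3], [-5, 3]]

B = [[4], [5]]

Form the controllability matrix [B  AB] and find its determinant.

75

AB = [[-19], [-5]]
Controllability matrix C = [B  AB] = [[4, -19], [5, -5]]
det(C) = 4·(-5) - (-19)·5 = -20 - (-95) = 75
Since det(C) ≠ 0, rank(C) = 2 and the system is completely controllable.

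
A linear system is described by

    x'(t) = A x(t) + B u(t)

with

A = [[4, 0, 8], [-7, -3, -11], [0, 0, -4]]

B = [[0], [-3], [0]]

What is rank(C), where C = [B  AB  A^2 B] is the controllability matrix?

AB = [[0], [9], [0]]
A^2B = [[0], [-27], [0]]
Controllability matrix C = [B  AB  A^2B] = [[0, 0, 0], [-3, 9, -27], [0, 0, 0]]
Every column of C is a scalar multiple of column 1 = [0, -3, 0] (multipliers 1, -3, 9), so the columns span a one-dimensional space.
C ≠ 0, hence rank(C) = 1.
rank(C) = 1 < n = 3, so the pair (A, B) is not completely controllable.

1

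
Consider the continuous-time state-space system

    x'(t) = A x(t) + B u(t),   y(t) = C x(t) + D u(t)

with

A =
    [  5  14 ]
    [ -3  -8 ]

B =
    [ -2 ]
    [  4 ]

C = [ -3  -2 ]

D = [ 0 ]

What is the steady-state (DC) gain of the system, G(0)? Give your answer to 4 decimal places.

G(0) = C(-A)^{-1}B + D = -C A^{-1} B + D.
det A = 2, so A^{-1} = (1/2)·adj(A) = [[-4, -7], [3/2, 5/2]]
A^{-1} B = [-20, 7]^T
C A^{-1} B = 46
G(0) = D - C A^{-1} B = 0 - (46) = -46

-46.0000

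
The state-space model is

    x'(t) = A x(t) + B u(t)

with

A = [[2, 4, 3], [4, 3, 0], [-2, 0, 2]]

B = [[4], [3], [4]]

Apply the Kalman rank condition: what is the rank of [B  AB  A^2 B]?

AB = [[32], [25], [0]]
A^2B = [[164], [203], [-64]]
Controllability matrix C = [B  AB  A^2B] = [[4, 32, 164], [3, 25, 203], [4, 0, -64]]
det(C) = 4·(25·(-64) - 203·0) - 32·(3·(-64) - 203·4) + 164·(3·0 - 25·4) = 4·(-1600) - 32·(-1004) + 164·(-100) = 9328 ≠ 0, so rank(C) = 3.
rank(C) = 3 = n, so the pair (A, B) is completely controllable.

3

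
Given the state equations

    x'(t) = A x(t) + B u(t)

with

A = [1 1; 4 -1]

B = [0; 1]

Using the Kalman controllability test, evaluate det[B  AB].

AB = [[1], [-1]]
Controllability matrix C = [B  AB] = [[0, 1], [1, -1]]
det(C) = 0·(-1) - 1·1 = 0 - 1 = -1
Since det(C) ≠ 0, rank(C) = 2 and the system is completely controllable.

-1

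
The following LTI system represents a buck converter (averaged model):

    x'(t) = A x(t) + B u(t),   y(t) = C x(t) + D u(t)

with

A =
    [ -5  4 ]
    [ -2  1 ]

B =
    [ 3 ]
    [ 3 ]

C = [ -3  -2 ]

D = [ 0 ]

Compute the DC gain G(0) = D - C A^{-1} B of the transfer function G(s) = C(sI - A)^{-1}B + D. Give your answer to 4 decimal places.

-15.0000

G(0) = C(-A)^{-1}B + D = -C A^{-1} B + D.
det A = 3, so A^{-1} = (1/3)·adj(A) = [[1/3, -4/3], [2/3, -5/3]]
A^{-1} B = [-3, -3]^T
C A^{-1} B = 15
G(0) = D - C A^{-1} B = 0 - (15) = -15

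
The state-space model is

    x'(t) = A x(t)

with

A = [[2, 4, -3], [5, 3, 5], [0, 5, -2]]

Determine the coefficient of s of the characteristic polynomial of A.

Expand det(sI - A) for the 3×3 matrix.
p(s) = s^3 - 3s^2 - 49s + 97.
(Check: constant term = det(-A) = (-1)^3 det A = 97; coefficient of s^2 = -tr A = -3.)
The coefficient of s is -49.

-49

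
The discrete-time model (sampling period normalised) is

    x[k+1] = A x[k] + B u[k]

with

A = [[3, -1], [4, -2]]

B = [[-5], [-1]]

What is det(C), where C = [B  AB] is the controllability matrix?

76

AB = [[-14], [-18]]
Controllability matrix C = [B  AB] = [[-5, -14], [-1, -18]]
det(C) = (-5)·(-18) - (-14)·(-1) = 90 - 14 = 76
Since det(C) ≠ 0, rank(C) = 2 and the system is completely controllable.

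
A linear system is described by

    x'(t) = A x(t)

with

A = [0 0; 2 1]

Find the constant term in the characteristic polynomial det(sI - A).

For a 2×2 matrix, det(sI - A) = s^2 - (tr A)s + det A.
tr A = 1, det A = 0.
So p(s) = s^2 - s.
The constant term is 0.

0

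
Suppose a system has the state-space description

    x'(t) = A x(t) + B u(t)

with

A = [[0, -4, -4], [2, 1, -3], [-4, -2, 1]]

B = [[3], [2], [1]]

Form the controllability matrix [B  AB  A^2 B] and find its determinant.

AB = [[-12], [5], [-15]]
A^2B = [[40], [26], [23]]
Controllability matrix C = [B  AB  A^2B] = [[3, -12, 40], [2, 5, 26], [1, -15, 23]]
Expanding along the first row, det(C) = 3·(5·23 - 26·(-15)) - (-12)·(2·23 - 26·1) + 40·(2·(-15) - 5·1) = 3·505 - (-12)·20 + 40·(-35) = 355
Since det(C) ≠ 0, rank(C) = 3 and the system is completely controllable.

355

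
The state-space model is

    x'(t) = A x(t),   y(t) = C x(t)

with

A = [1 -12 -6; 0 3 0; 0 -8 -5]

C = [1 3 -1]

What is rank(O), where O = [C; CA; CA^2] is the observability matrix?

2

CA = [[1, 5, -1]]
CA^2 = [[1, 11, -1]]
Observability matrix O = [C; CA; CA^2] = [[1, 3, -1], [1, 5, -1], [1, 11, -1]]
The columns c1, c2, c3 of O are linearly dependent: c1 + c3 = 0 (check each entry), so rank(O) ≤ 2.
The 2×2 minor from rows 1, 2, columns 1, 2 is 1·5 - 3·1 = 5 - 3 = 2 ≠ 0, so rank(O) = 2.
rank(O) = 2 < n = 3, so the pair (A, C) is not completely observable.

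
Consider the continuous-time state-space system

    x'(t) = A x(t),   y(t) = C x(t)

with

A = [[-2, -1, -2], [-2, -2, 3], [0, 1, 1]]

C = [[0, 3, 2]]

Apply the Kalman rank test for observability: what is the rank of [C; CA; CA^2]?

CA = [[-6, -4, 11]]
CA^2 = [[20, 25, 11]]
Observability matrix O = [C; CA; CA^2] = [[0, 3, 2], [-6, -4, 11], [20, 25, 11]]
det(O) = 0·((-4)·11 - 11·25) - 3·((-6)·11 - 11·20) + 2·((-6)·25 - (-4)·20) = 0·(-319) - 3·(-286) + 2·(-70) = 718 ≠ 0, so rank(O) = 3.
rank(O) = 3 = n, so the pair (A, C) is completely observable.

3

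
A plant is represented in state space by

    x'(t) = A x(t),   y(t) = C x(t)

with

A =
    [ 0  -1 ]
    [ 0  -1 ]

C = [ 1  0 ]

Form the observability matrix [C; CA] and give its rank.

CA = [[0, -1]]
Observability matrix O = [C; CA] = [[1, 0], [0, -1]]
det(O) = 1·(-1) - 0·0 = -1 - 0 = -1 ≠ 0, so rank(O) = 2.
rank(O) = 2 = n, so the pair (A, C) is completely observable.

2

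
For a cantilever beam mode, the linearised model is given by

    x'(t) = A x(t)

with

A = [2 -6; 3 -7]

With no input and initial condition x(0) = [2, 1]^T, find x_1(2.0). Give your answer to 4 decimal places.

det(sI - A) = s^2 - (tr A)s + det A, with tr A = 2 + (-7) = -5 and det A = 2·(-7) - (-6)·3 = -14 - (-18) = 4.
So p(s) = det(sI - A) = s^2 + 5s + 4.
Factor s^2 + 5s + 4: two numbers with sum -5 and product 4 are -1 and -4, so s^2 + 5s + 4 = (s + 1)(s + 4).
Hence p(s) = (s + 1) (s + 4), with roots -4, -1.
The eigenvalues -4, -1 are distinct and real, so A is diagonalisable and x(t) = e^{At} x(0) = V diag(e^{λ_i t}) V^{-1} x(0), where the columns of V are the eigenvectors.
λ = -4: A - (-4)I = [[6, -6], [3, -3]]. Row 1 gives 6·v1 + (-6)·v2 = 0, so take v_1 = [1, 1]^T.
λ = -1: A - (-1)I = [[3, -6], [3, -6]]. Row 1 gives 3·v1 + (-6)·v2 = 0, so take v_2 = [-2, -1]^T.
V = [v_1 v_2] = [[1, -2], [1, -1]] has det V = 1, so V^{-1} = adj(V)/det V = [[-1, 2], [-1, 1]].
Modal coordinates z(0) = V^{-1} x(0): (-1)·2 + 2·1 = 0; (-1)·2 + 1·1 = -1; so z(0) = [0, -1]^T.
x_1(t) = Σ_i (v_i)_1 · z_i(0) · e^{λ_i t} (row 1 of V times the modal terms).
x_1(2.0) = 1·0·e^{-4·2.0} + (-2)·(-1)·e^{-1·2.0} = 0·0.000335 + 2·0.135335 = 0.2707.

0.2707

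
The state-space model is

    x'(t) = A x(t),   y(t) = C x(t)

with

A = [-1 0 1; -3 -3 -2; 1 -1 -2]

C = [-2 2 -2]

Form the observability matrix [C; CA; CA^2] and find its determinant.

40

CA = [[-6, -4, -2]]
CA^2 = [[16, 14, 6]]
Observability matrix O = [C; CA; CA^2] = [[-2, 2, -2], [-6, -4, -2], [16, 14, 6]]
Expanding along the first row, det(O) = (-2)·((-4)·6 - (-2)·14) - 2·((-6)·6 - (-2)·16) + (-2)·((-6)·14 - (-4)·16) = (-2)·4 - 2·(-4) + (-2)·(-20) = 40
Since det(O) ≠ 0, rank(O) = 3 and the system is completely observable.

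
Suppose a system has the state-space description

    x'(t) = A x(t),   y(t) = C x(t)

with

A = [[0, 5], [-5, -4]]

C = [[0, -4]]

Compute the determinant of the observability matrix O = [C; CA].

CA = [[20, 16]]
Observability matrix O = [C; CA] = [[0, -4], [20, 16]]
det(O) = 0·16 - (-4)·20 = 0 - (-80) = 80
Since det(O) ≠ 0, rank(O) = 2 and the system is completely observable.

80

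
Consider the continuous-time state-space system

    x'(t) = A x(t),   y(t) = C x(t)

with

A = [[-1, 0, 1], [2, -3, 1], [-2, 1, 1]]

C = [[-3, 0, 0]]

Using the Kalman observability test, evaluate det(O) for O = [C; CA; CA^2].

27

CA = [[3, 0, -3]]
CA^2 = [[3, -3, 0]]
Observability matrix O = [C; CA; CA^2] = [[-3, 0, 0], [3, 0, -3], [3, -3, 0]]
Expanding along the first row, det(O) = (-3)·(0·0 - (-3)·(-3)) - 0·(3·0 - (-3)·3) + 0·(3·(-3) - 0·3) = (-3)·(-9) - 0·9 + 0·(-9) = 27
Since det(O) ≠ 0, rank(O) = 3 and the system is completely observable.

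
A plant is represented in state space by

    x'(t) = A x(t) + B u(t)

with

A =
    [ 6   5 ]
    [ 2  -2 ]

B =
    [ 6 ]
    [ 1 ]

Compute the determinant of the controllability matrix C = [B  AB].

AB = [[41], [10]]
Controllability matrix C = [B  AB] = [[6, 41], [1, 10]]
det(C) = 6·10 - 41·1 = 60 - 41 = 19
Since det(C) ≠ 0, rank(C) = 2 and the system is completely controllable.

19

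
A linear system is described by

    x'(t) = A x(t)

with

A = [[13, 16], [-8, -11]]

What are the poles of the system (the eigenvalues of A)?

-3, 5

det(sI - A) = s^2 - (tr A)s + det A, with tr A = 13 + (-11) = 2 and det A = 13·(-11) - 16·(-8) = -143 - (-128) = -15.
So p(s) = det(sI - A) = s^2 - 2s - 15.
Factor s^2 - 2s - 15: two numbers with sum 2 and product -15 are 5 and -3, so s^2 - 2s - 15 = (s - 5)(s + 3).
Hence p(s) = (s - 5) (s + 3), with roots -3, 5.
At least one eigenvalue has non-negative real part, so the system is not asymptotically stable.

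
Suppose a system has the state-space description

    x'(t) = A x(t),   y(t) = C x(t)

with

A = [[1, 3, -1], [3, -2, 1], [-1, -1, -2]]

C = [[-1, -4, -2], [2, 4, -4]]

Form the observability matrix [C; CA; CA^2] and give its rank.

3

CA = [[-11, 7, 1], [18, 2, 10]]
CA^2 = [[9, -48, 16], [14, 40, -36]]
Observability matrix O = [C; CA; CA^2] = [[-1, -4, -2], [2, 4, -4], [-11, 7, 1], [18, 2, 10], [9, -48, 16], [14, 40, -36]]
Take the 3×3 submatrix of O formed by rows 1, 2, 3: [[-1, -4, -2], [2, 4, -4], [-11, 7, 1]]. Its determinant is (-1)·(4·1 - (-4)·7) - (-4)·(2·1 - (-4)·(-11)) + (-2)·(2·7 - 4·(-11)) = (-1)·32 - (-4)·(-42) + (-2)·58 = -316 ≠ 0.
So rank(O) ≥ 3; since O has 3 columns, rank(O) = 3.
rank(O) = 3 = n, so the pair (A, C) is completely observable.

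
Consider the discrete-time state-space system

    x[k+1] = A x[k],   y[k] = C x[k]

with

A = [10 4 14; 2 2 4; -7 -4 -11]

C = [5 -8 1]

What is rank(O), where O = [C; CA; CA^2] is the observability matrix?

CA = [[27, 0, 27]]
CA^2 = [[81, 0, 81]]
Observability matrix O = [C; CA; CA^2] = [[5, -8, 1], [27, 0, 27], [81, 0, 81]]
The columns c1, c2, c3 of O are linearly dependent: -2·c1 - c2 + 2·c3 = 0 (check each entry), so rank(O) ≤ 2.
The 2×2 minor from rows 1, 2, columns 1, 2 is 5·0 - (-8)·27 = 0 - (-216) = 216 ≠ 0, so rank(O) = 2.
rank(O) = 2 < n = 3, so the pair (A, C) is not completely observable.

2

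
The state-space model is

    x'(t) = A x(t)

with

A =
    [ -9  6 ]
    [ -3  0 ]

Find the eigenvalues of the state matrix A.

det(sI - A) = s^2 - (tr A)s + det A, with tr A = (-9) + 0 = -9 and det A = (-9)·0 - 6·(-3) = 0 - (-18) = 18.
So p(s) = det(sI - A) = s^2 + 9s + 18.
Factor s^2 + 9s + 18: two numbers with sum -9 and product 18 are -3 and -6, so s^2 + 9s + 18 = (s + 3)(s + 6).
Hence p(s) = (s + 3) (s + 6), with roots -6, -3.
All eigenvalues have negative real part, so the system is asymptotically stable.

-6, -3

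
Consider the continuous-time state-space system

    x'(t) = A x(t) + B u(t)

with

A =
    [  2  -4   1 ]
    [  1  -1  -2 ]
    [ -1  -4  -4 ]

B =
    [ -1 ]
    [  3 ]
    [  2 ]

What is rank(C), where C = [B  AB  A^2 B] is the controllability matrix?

3

AB = [[-12], [-8], [-19]]
A^2B = [[-11], [34], [120]]
Controllability matrix C = [B  AB  A^2B] = [[-1, -12, -11], [3, -8, 34], [2, -19, 120]]
det(C) = (-1)·((-8)·120 - 34·(-19)) - (-12)·(3·120 - 34·2) + (-11)·(3·(-19) - (-8)·2) = (-1)·(-314) - (-12)·292 + (-11)·(-41) = 4269 ≠ 0, so rank(C) = 3.
rank(C) = 3 = n, so the pair (A, B) is completely controllable.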